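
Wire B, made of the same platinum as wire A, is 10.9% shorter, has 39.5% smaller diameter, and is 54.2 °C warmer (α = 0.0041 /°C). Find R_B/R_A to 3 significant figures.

R ∝ ρL/d² with ρ ∝ (1+αΔT), so R_B/R_A = (1 − 10.9/100) × (1 − 39.5/100)⁻² × (1 + 0.0041×54.2)
= 0.891 × 2.732 × 1.222 = 2.98

2.98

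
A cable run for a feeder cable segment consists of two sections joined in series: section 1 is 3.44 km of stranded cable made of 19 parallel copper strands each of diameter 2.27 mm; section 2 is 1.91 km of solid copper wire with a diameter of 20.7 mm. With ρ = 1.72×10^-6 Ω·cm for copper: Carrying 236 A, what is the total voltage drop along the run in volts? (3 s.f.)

ρ = 1.72×10^-6 Ω·cm = 1.72×10^-8 Ω·m
Section 1: A_strand = π(1.1350e-03)² = 4.047e-06 m²; R₁ = ρL/(N·A_s) = (1.72×10^-8)(3440)/(19×4.047e-06) = 0.7695 Ω
Section 2: A = π(d/2)² = π(1.0350e-02 m)² = 3.365e-04 m²
R₂ = (1.72×10^-8)(1910)/(3.365e-04) = 0.09762 Ω
R = R₁ + R₂ = 0.8671 Ω
V = IR = 236 × 0.8671 = 205 V

205 V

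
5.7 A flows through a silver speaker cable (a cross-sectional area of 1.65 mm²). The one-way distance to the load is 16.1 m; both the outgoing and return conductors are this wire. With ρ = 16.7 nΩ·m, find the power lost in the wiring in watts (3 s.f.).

10.6 W

ρ = 16.7 nΩ·m = 1.67×10^-8 Ω·m
A = 1.65 mm² = 1.650e-06 m²
Total conductor length (both ways) L = 2 × 16.1 = 32.2 m
R = ρL/A = (1.67×10^-8)(32.2)/(1.650e-06) = 0.3259 Ω
P = I²R = (5.7)² × 0.3259 = 10.6 W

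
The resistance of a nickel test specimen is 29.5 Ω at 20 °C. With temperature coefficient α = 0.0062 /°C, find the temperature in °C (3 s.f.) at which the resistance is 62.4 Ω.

R = R₀(1 + α(T − T₀)) ⇒ T = T₀ + (R/R₀ − 1)/α
T = 20 + (62.4/29.5 − 1)/0.0062 = 20 + (1.115)/0.0062 = 200 °C

200 °C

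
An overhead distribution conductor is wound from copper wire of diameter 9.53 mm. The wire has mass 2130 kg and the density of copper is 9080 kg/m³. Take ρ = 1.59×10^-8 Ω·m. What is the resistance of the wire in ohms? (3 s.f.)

A = π(d/2)² = π(4.7650e-03 m)² = 7.1331e-05 m²
L = m/(density·A) = 2130/(9080×7.1331e-05) = 3289 m
R = ρL/A = (1.59×10^-8)(3289)/(7.1331e-05) = 0.733 Ω

0.733 Ω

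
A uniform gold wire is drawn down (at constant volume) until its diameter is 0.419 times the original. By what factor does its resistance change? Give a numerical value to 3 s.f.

Volume constant ⇒ L' = L/r² with r = 0.419. R' = ρL'/A' = ρ(L/r²)/(πr²d₀²/4) = R/r⁴.
Factor = 32.4

32.4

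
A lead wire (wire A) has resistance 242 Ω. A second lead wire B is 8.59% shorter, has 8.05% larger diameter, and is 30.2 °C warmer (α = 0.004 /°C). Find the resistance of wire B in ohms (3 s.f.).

R ∝ ρL/d² with ρ ∝ (1+αΔT), so R_B/R_A = (1 − 8.59/100) × (1 + 8.05/100)⁻² × (1 + 0.004×30.2)
= 0.9141 × 0.8566 × 1.121 = 0.8776
R_B = 0.8776 × 242 = 212 Ω

212 Ω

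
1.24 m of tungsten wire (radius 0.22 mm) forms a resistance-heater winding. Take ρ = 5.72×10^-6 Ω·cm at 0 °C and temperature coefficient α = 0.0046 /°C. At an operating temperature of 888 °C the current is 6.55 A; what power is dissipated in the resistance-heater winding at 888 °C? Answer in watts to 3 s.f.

ρ = 5.72×10^-6 Ω·cm = 5.72×10^-8 Ω·m
A = πr² = π(2.2000e-04 m)² = 1.521e-07 m²
R₍0₎ = ρL/A = (5.72×10^-8)(1.24)/(1.521e-07) = 0.4665 Ω
R₍888₎ = R₍0₎(1 + αΔT) = 0.4665 × (1 + 0.0046×888) = 2.372 Ω
P = I²R = (6.55)² × 2.372 = 102 W

102 W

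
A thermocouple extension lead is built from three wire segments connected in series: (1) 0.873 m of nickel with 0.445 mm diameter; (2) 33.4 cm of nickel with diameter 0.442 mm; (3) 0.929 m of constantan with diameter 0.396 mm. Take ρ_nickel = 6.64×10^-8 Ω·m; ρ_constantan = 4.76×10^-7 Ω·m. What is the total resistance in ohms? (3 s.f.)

Seg 1: A = π(d/2)² = π(2.2250e-04 m)² = 1.555e-07 m²
R_1 = (6.64×10^-8)(0.873)/(1.555e-07) = 0.3727 Ω
Seg 2: A = π(d/2)² = π(2.2100e-04 m)² = 1.534e-07 m²
R_2 = (6.64×10^-8)(0.334)/(1.534e-07) = 0.1445 Ω
Seg 3: A = π(d/2)² = π(1.9800e-04 m)² = 1.232e-07 m²
R_3 = (4.76×10^-7)(0.929)/(1.232e-07) = 3.59 Ω
R_total = R_1 + R_2 + R_3 = 4.11 Ω

4.11 Ω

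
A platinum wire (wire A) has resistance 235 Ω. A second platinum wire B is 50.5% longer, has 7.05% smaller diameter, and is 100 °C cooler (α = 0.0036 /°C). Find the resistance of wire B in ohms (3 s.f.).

R ∝ ρL/d² with ρ ∝ (1+αΔT), so R_B/R_A = (1 + 50.5/100) × (1 − 7.05/100)⁻² × (1 − 0.0036×100)
= 1.505 × 1.157 × 0.64 = 1.115
R_B = 1.115 × 235 = 262 Ω

262 Ω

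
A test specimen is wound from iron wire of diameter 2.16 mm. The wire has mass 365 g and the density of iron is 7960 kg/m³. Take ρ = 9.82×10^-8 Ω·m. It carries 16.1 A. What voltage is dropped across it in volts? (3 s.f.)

A = π(d/2)² = π(1.0800e-03 m)² = 3.6644e-06 m²
L = m/(density·A) = 0.365/(7960×3.6644e-06) = 12.51 m
R = ρL/A = (9.82×10^-8)(12.51)/(3.6644e-06) = 0.3353 Ω
V = IR = 16.1 × 0.3353 = 5.40 V

5.40 V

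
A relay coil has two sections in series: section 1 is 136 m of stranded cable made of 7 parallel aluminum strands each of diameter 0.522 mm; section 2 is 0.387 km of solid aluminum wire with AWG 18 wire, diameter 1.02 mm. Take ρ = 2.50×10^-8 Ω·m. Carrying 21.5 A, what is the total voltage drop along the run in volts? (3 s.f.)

Section 1: A_strand = π(2.6100e-04)² = 2.140e-07 m²; R₁ = ρL/(N·A_s) = (2.50×10^-8)(136)/(7×2.140e-07) = 2.27 Ω
Section 2: A = π(1.02/2 mm)² = π(5.1000e-04 m)² = 8.171e-07 m²
R₂ = (2.50×10^-8)(387)/(8.171e-07) = 11.84 Ω
R = R₁ + R₂ = 14.11 Ω
V = IR = 21.5 × 14.11 = 303 V

303 V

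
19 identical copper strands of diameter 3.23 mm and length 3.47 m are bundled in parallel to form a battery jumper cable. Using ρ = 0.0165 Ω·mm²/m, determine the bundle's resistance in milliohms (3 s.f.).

0.368 mΩ

ρ = 0.0165 Ω·mm²/m = 1.65×10^-8 Ω·m
A_strand = π(1.6150e-03 m)² = 8.194e-06 m²
R_strand = ρL/A = (1.65×10^-8)(3.47)/(8.194e-06) = 0.006987 Ω
R_total = R_strand/N = 0.006987/19 = 0.368 mΩ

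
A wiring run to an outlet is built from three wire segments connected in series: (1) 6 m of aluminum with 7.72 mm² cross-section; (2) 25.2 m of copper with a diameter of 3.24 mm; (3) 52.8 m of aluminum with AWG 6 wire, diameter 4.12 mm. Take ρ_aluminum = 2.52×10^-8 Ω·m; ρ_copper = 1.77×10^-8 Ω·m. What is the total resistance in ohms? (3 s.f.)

Seg 1: A = 7.72 mm² = 7.720e-06 m²
R_1 = (2.52×10^-8)(6)/(7.720e-06) = 0.01959 Ω
Seg 2: A = π(d/2)² = π(1.6200e-03 m)² = 8.245e-06 m²
R_2 = (1.77×10^-8)(25.2)/(8.245e-06) = 0.0541 Ω
Seg 3: A = π(4.12/2 mm)² = π(2.0600e-03 m)² = 1.333e-05 m²
R_3 = (2.52×10^-8)(52.8)/(1.333e-05) = 0.0998 Ω
R_total = R_1 + R_2 + R_3 = 0.173 Ω

0.173 Ω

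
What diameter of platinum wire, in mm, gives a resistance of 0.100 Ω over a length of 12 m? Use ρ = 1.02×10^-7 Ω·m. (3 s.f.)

A = ρL/R = (1.02×10^-7)(12)/(0.1) = 1.224e-05 m²
d = 2√(A/π) = 3.948e-03 m = 3.95 mm

3.95 mm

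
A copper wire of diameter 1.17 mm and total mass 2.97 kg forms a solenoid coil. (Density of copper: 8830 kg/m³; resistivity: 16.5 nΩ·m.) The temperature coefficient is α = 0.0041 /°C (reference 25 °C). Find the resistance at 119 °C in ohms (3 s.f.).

6.65 Ω

ρ = 16.5 nΩ·m = 1.65×10^-8 Ω·m
A = π(d/2)² = π(5.8500e-04 m)² = 1.0751e-06 m²
L = m/(density·A) = 2.97/(8830×1.0751e-06) = 312.8 m
R = ρL/A = (1.65×10^-8)(312.8)/(1.0751e-06) = 4.801 Ω
R(119 °C) = 4.801 × (1 + 0.0041×94) = 6.65 Ω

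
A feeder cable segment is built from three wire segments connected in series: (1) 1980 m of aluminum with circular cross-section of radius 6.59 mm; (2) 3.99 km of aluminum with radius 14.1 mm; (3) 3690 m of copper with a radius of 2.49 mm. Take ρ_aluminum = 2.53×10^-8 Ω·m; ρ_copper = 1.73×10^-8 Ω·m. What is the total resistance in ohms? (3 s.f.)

Seg 1: A = πr² = π(6.5900e-03 m)² = 1.364e-04 m²
R_1 = (2.53×10^-8)(1980)/(1.364e-04) = 0.3672 Ω
Seg 2: A = πr² = π(1.4100e-02 m)² = 6.246e-04 m²
R_2 = (2.53×10^-8)(3990)/(6.246e-04) = 0.1616 Ω
Seg 3: A = πr² = π(2.4900e-03 m)² = 1.948e-05 m²
R_3 = (1.73×10^-8)(3690)/(1.948e-05) = 3.277 Ω
R_total = R_1 + R_2 + R_3 = 3.81 Ω

3.81 Ω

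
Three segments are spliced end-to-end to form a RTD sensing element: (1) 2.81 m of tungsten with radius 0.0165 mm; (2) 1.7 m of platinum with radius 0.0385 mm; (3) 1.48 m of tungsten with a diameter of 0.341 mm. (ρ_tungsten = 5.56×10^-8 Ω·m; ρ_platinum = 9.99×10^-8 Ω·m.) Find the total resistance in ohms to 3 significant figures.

Seg 1: A = πr² = π(1.6500e-05 m)² = 8.553e-10 m²
R_1 = (5.56×10^-8)(2.81)/(8.553e-10) = 182.7 Ω
Seg 2: A = πr² = π(3.8500e-05 m)² = 4.657e-09 m²
R_2 = (9.99×10^-8)(1.7)/(4.657e-09) = 36.47 Ω
Seg 3: A = π(d/2)² = π(1.7050e-04 m)² = 9.133e-08 m²
R_3 = (5.56×10^-8)(1.48)/(9.133e-08) = 0.901 Ω
R_total = R_1 + R_2 + R_3 = 220 Ω

220 Ω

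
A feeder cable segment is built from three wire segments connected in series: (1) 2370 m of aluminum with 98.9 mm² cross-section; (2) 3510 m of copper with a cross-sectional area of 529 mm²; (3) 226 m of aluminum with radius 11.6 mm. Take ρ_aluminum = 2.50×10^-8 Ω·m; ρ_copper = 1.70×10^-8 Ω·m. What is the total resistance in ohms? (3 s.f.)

0.725 Ω

Seg 1: A = 98.9 mm² = 9.890e-05 m²
R_1 = (2.50×10^-8)(2370)/(9.890e-05) = 0.5991 Ω
Seg 2: A = 529 mm² = 5.290e-04 m²
R_2 = (1.70×10^-8)(3510)/(5.290e-04) = 0.1128 Ω
Seg 3: A = πr² = π(1.1600e-02 m)² = 4.227e-04 m²
R_3 = (2.50×10^-8)(226)/(4.227e-04) = 0.01337 Ω
R_total = R_1 + R_2 + R_3 = 0.725 Ω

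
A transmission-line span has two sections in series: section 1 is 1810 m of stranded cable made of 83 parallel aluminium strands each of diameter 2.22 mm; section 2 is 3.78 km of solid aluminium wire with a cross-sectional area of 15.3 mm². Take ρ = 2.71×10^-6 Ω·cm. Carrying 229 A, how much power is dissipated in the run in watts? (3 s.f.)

ρ = 2.71×10^-6 Ω·cm = 2.71×10^-8 Ω·m
Section 1: A_strand = π(1.1100e-03)² = 3.871e-06 m²; R₁ = ρL/(N·A_s) = (2.71×10^-8)(1810)/(83×3.871e-06) = 0.1527 Ω
Section 2: A = 15.3 mm² = 1.530e-05 m²
R₂ = (2.71×10^-8)(3780)/(1.530e-05) = 6.695 Ω
R = R₁ + R₂ = 6.848 Ω
P = I²R = (229)² × 6.848 = 3.59×10^5 W

3.59×10^5 W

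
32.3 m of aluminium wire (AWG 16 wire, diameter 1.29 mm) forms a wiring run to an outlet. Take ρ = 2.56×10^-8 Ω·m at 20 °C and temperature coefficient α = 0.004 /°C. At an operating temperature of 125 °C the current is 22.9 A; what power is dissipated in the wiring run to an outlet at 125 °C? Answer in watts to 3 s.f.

A = π(1.29/2 mm)² = π(6.4500e-04 m)² = 1.307e-06 m²
R₍20₎ = ρL/A = (2.56×10^-8)(32.3)/(1.307e-06) = 0.6327 Ω
R₍125₎ = R₍20₎(1 + αΔT) = 0.6327 × (1 + 0.004×105) = 0.8984 Ω
P = I²R = (22.9)² × 0.8984 = 471 W

471 W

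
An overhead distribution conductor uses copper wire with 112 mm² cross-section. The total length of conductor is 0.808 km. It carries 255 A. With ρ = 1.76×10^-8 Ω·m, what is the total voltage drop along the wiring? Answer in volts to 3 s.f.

32.4 V

A = 112 mm² = 1.120e-04 m²
R = ρL/A = (1.76×10^-8)(808)/(1.120e-04) = 0.127 Ω
V = IR = 255 × 0.127 = 32.4 V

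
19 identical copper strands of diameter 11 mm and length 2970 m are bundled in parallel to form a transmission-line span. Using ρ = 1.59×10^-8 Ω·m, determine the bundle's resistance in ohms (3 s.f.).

A_strand = π(5.5000e-03 m)² = 9.503e-05 m²
R_strand = ρL/A = (1.59×10^-8)(2970)/(9.503e-05) = 0.4969 Ω
R_total = R_strand/N = 0.4969/19 = 0.0262 Ω

0.0262 Ω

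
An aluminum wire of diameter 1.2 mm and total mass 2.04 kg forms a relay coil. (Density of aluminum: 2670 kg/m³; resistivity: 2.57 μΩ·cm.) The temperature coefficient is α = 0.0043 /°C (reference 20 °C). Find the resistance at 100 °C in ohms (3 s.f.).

ρ = 2.57 μΩ·cm = 2.57×10^-8 Ω·m
A = π(d/2)² = π(6.0000e-04 m)² = 1.1310e-06 m²
L = m/(density·A) = 2.04/(2670×1.1310e-06) = 675.6 m
R = ρL/A = (2.57×10^-8)(675.6)/(1.1310e-06) = 15.35 Ω
R(100 °C) = 15.35 × (1 + 0.0043×80) = 20.6 Ω

20.6 Ω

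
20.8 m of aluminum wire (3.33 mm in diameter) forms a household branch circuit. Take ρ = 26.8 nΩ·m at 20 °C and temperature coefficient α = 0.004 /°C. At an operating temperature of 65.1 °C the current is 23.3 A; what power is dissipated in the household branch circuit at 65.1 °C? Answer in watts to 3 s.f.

41.0 W

ρ = 26.8 nΩ·m = 2.68×10^-8 Ω·m
A = π(d/2)² = π(1.6650e-03 m)² = 8.709e-06 m²
R₍20₎ = ρL/A = (2.68×10^-8)(20.8)/(8.709e-06) = 0.06401 Ω
R₍65.1₎ = R₍20₎(1 + αΔT) = 0.06401 × (1 + 0.004×45.1) = 0.07555 Ω
P = I²R = (23.3)² × 0.07555 = 41.0 W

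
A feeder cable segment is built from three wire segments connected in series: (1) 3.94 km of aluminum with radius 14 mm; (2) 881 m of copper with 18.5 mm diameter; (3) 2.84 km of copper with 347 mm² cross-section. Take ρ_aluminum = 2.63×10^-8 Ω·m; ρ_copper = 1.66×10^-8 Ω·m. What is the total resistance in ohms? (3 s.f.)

0.359 Ω

Seg 1: A = πr² = π(1.4000e-02 m)² = 6.158e-04 m²
R_1 = (2.63×10^-8)(3940)/(6.158e-04) = 0.1683 Ω
Seg 2: A = π(d/2)² = π(9.2500e-03 m)² = 2.688e-04 m²
R_2 = (1.66×10^-8)(881)/(2.688e-04) = 0.05441 Ω
Seg 3: A = 347 mm² = 3.470e-04 m²
R_3 = (1.66×10^-8)(2840)/(3.470e-04) = 0.1359 Ω
R_total = R_1 + R_2 + R_3 = 0.359 Ω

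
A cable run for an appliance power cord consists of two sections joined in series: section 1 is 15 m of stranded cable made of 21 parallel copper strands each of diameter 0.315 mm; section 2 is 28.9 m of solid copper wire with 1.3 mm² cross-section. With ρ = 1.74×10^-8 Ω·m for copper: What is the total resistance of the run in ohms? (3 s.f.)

Section 1: A_strand = π(1.5750e-04)² = 7.793e-08 m²; R₁ = ρL/(N·A_s) = (1.74×10^-8)(15)/(21×7.793e-08) = 0.1595 Ω
Section 2: A = 1.3 mm² = 1.300e-06 m²
R₂ = (1.74×10^-8)(28.9)/(1.300e-06) = 0.3868 Ω
R = R₁ + R₂ = 0.546 Ω

0.546 Ω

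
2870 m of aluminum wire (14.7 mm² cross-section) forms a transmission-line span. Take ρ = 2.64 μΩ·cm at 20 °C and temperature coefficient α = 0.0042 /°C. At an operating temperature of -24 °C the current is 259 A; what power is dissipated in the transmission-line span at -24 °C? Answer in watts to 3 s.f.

ρ = 2.64 μΩ·cm = 2.64×10^-8 Ω·m
A = 14.7 mm² = 1.470e-05 m²
R₍20₎ = ρL/A = (2.64×10^-8)(2870)/(1.470e-05) = 5.154 Ω
R₍-24₎ = R₍20₎(1 + αΔT) = 5.154 × (1 + 0.0042×-44) = 4.202 Ω
P = I²R = (259)² × 4.202 = 2.82×10^5 W

2.82×10^5 W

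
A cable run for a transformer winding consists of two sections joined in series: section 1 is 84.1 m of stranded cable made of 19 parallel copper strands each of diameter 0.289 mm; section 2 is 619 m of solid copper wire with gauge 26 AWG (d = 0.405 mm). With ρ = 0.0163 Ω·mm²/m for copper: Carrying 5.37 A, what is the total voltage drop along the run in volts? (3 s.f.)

426 V

ρ = 0.0163 Ω·mm²/m = 1.63×10^-8 Ω·m
Section 1: A_strand = π(1.4450e-04)² = 6.560e-08 m²; R₁ = ρL/(N·A_s) = (1.63×10^-8)(84.1)/(19×6.560e-08) = 1.1 Ω
Section 2: A = π(0.405/2 mm)² = π(2.0250e-04 m)² = 1.288e-07 m²
R₂ = (1.63×10^-8)(619)/(1.288e-07) = 78.32 Ω
R = R₁ + R₂ = 79.42 Ω
V = IR = 5.37 × 79.42 = 426 V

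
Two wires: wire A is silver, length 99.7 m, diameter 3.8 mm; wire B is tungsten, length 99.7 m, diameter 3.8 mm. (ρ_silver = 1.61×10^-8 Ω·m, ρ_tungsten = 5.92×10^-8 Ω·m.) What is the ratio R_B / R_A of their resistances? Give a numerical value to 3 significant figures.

R ∝ ρL/d², so R_B/R_A = (ρ_B/ρ_A)
= (5.92×10^-8/1.61×10^-8) = 3.68

3.68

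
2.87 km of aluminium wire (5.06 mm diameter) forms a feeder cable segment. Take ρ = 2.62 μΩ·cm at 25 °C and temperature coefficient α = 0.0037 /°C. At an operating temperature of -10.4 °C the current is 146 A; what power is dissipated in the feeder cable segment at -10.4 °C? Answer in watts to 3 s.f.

ρ = 2.62 μΩ·cm = 2.62×10^-8 Ω·m
A = π(d/2)² = π(2.5300e-03 m)² = 2.011e-05 m²
R₍25₎ = ρL/A = (2.62×10^-8)(2870)/(2.011e-05) = 3.739 Ω
R₍-10.4₎ = R₍25₎(1 + αΔT) = 3.739 × (1 + 0.0037×-35.4) = 3.25 Ω
P = I²R = (146)² × 3.25 = 69300 W

69300 W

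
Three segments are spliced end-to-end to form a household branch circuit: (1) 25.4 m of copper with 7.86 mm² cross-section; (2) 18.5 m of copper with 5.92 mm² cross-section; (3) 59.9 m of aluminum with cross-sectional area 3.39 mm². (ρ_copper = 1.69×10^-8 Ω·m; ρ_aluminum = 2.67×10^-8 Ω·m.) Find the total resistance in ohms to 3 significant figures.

0.579 Ω

Seg 1: A = 7.86 mm² = 7.860e-06 m²
R_1 = (1.69×10^-8)(25.4)/(7.860e-06) = 0.05461 Ω
Seg 2: A = 5.92 mm² = 5.920e-06 m²
R_2 = (1.69×10^-8)(18.5)/(5.920e-06) = 0.05281 Ω
Seg 3: A = 3.39 mm² = 3.390e-06 m²
R_3 = (2.67×10^-8)(59.9)/(3.390e-06) = 0.4718 Ω
R_total = R_1 + R_2 + R_3 = 0.579 Ω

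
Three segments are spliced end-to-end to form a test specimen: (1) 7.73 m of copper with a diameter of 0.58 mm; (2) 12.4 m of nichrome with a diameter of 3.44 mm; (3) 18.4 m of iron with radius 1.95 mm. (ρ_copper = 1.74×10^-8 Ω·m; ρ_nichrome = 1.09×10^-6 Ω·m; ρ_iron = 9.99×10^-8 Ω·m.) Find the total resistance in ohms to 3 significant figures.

2.12 Ω

Seg 1: A = π(d/2)² = π(2.9000e-04 m)² = 2.642e-07 m²
R_1 = (1.74×10^-8)(7.73)/(2.642e-07) = 0.5091 Ω
Seg 2: A = π(d/2)² = π(1.7200e-03 m)² = 9.294e-06 m²
R_2 = (1.09×10^-6)(12.4)/(9.294e-06) = 1.454 Ω
Seg 3: A = πr² = π(1.9500e-03 m)² = 1.195e-05 m²
R_3 = (9.99×10^-8)(18.4)/(1.195e-05) = 0.1539 Ω
R_total = R_1 + R_2 + R_3 = 2.12 Ω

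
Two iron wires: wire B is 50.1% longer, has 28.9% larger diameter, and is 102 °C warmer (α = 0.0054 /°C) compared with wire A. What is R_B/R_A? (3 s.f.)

R ∝ ρL/d² with ρ ∝ (1+αΔT), so R_B/R_A = (1 + 50.1/100) × (1 + 28.9/100)⁻² × (1 + 0.0054×102)
= 1.501 × 0.6019 × 1.551 = 1.40

1.40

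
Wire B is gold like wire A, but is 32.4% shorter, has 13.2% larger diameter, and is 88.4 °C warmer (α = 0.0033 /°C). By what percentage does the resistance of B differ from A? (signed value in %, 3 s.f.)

R ∝ ρL/d² with ρ ∝ (1+αΔT), so R_B/R_A = (1 − 32.4/100) × (1 + 13.2/100)⁻² × (1 + 0.0033×88.4)
= 0.676 × 0.7804 × 1.292 = 0.6814
(R_B − R_A)/R_A = 0.6814 − 1 = -31.9%

-31.9%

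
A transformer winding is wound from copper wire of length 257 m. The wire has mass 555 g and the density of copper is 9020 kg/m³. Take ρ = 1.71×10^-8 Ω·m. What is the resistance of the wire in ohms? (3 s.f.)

A = m/(density·L) = 0.555/(9020×257) = 2.3942e-07 m²
R = ρL/A = (1.71×10^-8)(257)/(2.3942e-07) = 18.4 Ω

18.4 Ω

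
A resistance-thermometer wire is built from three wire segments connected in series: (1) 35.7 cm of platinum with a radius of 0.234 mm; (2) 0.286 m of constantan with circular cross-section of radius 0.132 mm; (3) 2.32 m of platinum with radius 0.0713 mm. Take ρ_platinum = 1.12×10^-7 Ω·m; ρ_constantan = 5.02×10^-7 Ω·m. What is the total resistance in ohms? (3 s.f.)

19.1 Ω

Seg 1: A = πr² = π(2.3400e-04 m)² = 1.720e-07 m²
R_1 = (1.12×10^-7)(0.357)/(1.720e-07) = 0.2324 Ω
Seg 2: A = πr² = π(1.3200e-04 m)² = 5.474e-08 m²
R_2 = (5.02×10^-7)(0.286)/(5.474e-08) = 2.623 Ω
Seg 3: A = πr² = π(7.1300e-05 m)² = 1.597e-08 m²
R_3 = (1.12×10^-7)(2.32)/(1.597e-08) = 16.27 Ω
R_total = R_1 + R_2 + R_3 = 19.1 Ω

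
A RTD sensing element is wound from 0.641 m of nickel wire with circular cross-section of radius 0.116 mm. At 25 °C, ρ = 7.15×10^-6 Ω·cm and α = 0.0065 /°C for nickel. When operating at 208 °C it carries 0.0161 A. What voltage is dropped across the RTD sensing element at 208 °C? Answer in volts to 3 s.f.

0.0382 V

ρ = 7.15×10^-6 Ω·cm = 7.15×10^-8 Ω·m
A = πr² = π(1.1600e-04 m)² = 4.227e-08 m²
R₍25₎ = ρL/A = (7.15×10^-8)(0.641)/(4.227e-08) = 1.084 Ω
R₍208₎ = R₍25₎(1 + αΔT) = 1.084 × (1 + 0.0065×183) = 2.374 Ω
V = IR = 0.0161 × 2.374 = 0.0382 V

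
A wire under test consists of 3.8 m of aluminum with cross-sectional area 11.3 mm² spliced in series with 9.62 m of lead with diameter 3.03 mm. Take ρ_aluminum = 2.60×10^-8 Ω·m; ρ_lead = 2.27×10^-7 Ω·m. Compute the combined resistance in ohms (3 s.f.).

0.312 Ω

Segment 1: A = 11.3 mm² = 1.130e-05 m²
R₁ = ρL/A = (2.60×10^-8)(3.8)/(1.130e-05) = 0.008743 Ω
Segment 2: A = π(d/2)² = π(1.5150e-03 m)² = 7.211e-06 m²
R₂ = (2.27×10^-7)(9.62)/(7.211e-06) = 0.3028 Ω
R = R₁ + R₂ = 0.312 Ω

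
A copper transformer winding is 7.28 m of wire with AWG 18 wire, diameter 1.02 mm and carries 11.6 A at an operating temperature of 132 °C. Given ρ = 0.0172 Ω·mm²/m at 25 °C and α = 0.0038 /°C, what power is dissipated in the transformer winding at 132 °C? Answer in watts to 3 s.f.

ρ = 0.0172 Ω·mm²/m = 1.72×10^-8 Ω·m
A = π(1.02/2 mm)² = π(5.1000e-04 m)² = 8.171e-07 m²
R₍25₎ = ρL/A = (1.72×10^-8)(7.28)/(8.171e-07) = 0.1532 Ω
R₍132₎ = R₍25₎(1 + αΔT) = 0.1532 × (1 + 0.0038×107) = 0.2155 Ω
P = I²R = (11.6)² × 0.2155 = 29.0 W

29.0 W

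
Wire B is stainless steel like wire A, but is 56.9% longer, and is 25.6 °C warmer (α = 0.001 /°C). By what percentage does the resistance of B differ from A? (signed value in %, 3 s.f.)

60.9%

R ∝ ρL/d² with ρ ∝ (1+αΔT), so R_B/R_A = (1 + 56.9/100) × (1 + 0.001×25.6)
= 1.569 × 1.026 = 1.609
(R_B − R_A)/R_A = 1.609 − 1 = 60.9%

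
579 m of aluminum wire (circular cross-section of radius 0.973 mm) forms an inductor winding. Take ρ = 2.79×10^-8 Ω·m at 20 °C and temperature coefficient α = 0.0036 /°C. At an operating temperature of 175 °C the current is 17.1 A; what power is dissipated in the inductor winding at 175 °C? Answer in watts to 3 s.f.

2470 W

A = πr² = π(9.7300e-04 m)² = 2.974e-06 m²
R₍20₎ = ρL/A = (2.79×10^-8)(579)/(2.974e-06) = 5.431 Ω
R₍175₎ = R₍20₎(1 + αΔT) = 5.431 × (1 + 0.0036×155) = 8.462 Ω
P = I²R = (17.1)² × 8.462 = 2470 W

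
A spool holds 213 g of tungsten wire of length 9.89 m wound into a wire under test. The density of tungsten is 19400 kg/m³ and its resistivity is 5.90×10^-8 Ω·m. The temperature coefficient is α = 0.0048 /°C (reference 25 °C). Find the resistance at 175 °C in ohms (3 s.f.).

0.904 Ω

A = m/(density·L) = 0.213/(19400×9.89) = 1.1101e-06 m²
R = ρL/A = (5.90×10^-8)(9.89)/(1.1101e-06) = 0.5256 Ω
R(175 °C) = 0.5256 × (1 + 0.0048×150) = 0.904 Ω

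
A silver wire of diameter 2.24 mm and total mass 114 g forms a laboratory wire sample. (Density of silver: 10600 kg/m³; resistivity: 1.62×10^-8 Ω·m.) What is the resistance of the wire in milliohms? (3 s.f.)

A = π(d/2)² = π(1.1200e-03 m)² = 3.9408e-06 m²
L = m/(density·A) = 0.114/(10600×3.9408e-06) = 2.729 m
R = ρL/A = (1.62×10^-8)(2.729)/(3.9408e-06) = 11.2 mΩ

11.2 mΩ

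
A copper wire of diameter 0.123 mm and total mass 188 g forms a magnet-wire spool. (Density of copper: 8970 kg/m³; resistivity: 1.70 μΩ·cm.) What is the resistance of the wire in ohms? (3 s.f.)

ρ = 1.70 μΩ·cm = 1.70×10^-8 Ω·m
A = π(d/2)² = π(6.1500e-05 m)² = 1.1882e-08 m²
L = m/(density·A) = 0.188/(8970×1.1882e-08) = 1764 m
R = ρL/A = (1.70×10^-8)(1764)/(1.1882e-08) = 2520 Ω

2520 Ω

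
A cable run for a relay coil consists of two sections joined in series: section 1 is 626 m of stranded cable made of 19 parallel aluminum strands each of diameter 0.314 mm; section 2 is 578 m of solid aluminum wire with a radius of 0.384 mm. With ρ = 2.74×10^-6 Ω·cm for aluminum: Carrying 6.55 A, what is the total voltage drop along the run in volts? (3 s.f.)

ρ = 2.74×10^-6 Ω·cm = 2.74×10^-8 Ω·m
Section 1: A_strand = π(1.5700e-04)² = 7.744e-08 m²; R₁ = ρL/(N·A_s) = (2.74×10^-8)(626)/(19×7.744e-08) = 11.66 Ω
Section 2: A = πr² = π(3.8400e-04 m)² = 4.632e-07 m²
R₂ = (2.74×10^-8)(578)/(4.632e-07) = 34.19 Ω
R = R₁ + R₂ = 45.85 Ω
V = IR = 6.55 × 45.85 = 300 V

300 V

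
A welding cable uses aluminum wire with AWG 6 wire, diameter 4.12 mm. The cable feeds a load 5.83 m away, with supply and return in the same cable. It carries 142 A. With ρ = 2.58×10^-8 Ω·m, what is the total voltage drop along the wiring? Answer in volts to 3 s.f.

3.20 V

A = π(4.12/2 mm)² = π(2.0600e-03 m)² = 1.333e-05 m²
Total conductor length (both ways) L = 2 × 5.83 = 11.66 m
R = ρL/A = (2.58×10^-8)(11.66)/(1.333e-05) = 0.02256 Ω
V = IR = 142 × 0.02256 = 3.20 V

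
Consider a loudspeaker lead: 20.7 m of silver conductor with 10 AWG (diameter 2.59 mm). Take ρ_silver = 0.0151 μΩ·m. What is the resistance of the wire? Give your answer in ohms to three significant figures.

0.0593 Ω

ρ = 0.0151 μΩ·m = 1.51×10^-8 Ω·m
A = π(2.59/2 mm)² = π(1.2950e-03 m)² = 5.269e-06 m²
R = ρL/A = (1.51×10^-8)(20.7 m)/(5.269e-06 m²) = 0.0593 Ω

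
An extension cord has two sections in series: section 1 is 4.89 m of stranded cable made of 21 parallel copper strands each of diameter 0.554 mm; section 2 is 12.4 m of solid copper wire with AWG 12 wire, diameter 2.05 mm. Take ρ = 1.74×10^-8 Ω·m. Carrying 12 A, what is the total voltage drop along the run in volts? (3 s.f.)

Section 1: A_strand = π(2.7700e-04)² = 2.411e-07 m²; R₁ = ρL/(N·A_s) = (1.74×10^-8)(4.89)/(21×2.411e-07) = 0.01681 Ω
Section 2: A = π(2.05/2 mm)² = π(1.0250e-03 m)² = 3.301e-06 m²
R₂ = (1.74×10^-8)(12.4)/(3.301e-06) = 0.06537 Ω
R = R₁ + R₂ = 0.08218 Ω
V = IR = 12 × 0.08218 = 0.986 V

0.986 V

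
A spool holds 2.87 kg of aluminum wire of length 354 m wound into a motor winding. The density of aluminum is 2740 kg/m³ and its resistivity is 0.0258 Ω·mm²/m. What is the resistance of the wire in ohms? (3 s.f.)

3.09 Ω

ρ = 0.0258 Ω·mm²/m = 2.58×10^-8 Ω·m
A = m/(density·L) = 2.87/(2740×354) = 2.9589e-06 m²
R = ρL/A = (2.58×10^-8)(354)/(2.9589e-06) = 3.09 Ω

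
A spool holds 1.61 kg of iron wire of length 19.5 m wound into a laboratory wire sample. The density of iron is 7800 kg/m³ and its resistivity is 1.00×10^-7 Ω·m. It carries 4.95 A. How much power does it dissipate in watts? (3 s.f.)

A = m/(density·L) = 1.61/(7800×19.5) = 1.0585e-05 m²
R = ρL/A = (1.00×10^-7)(19.5)/(1.0585e-05) = 0.1842 Ω
P = I²R = (4.95)² × 0.1842 = 4.51 W

4.51 W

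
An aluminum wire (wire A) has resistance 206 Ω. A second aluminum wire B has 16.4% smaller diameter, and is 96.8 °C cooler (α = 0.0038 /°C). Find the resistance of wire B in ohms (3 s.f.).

186 Ω

R ∝ ρL/d² with ρ ∝ (1+αΔT), so R_B/R_A = (1 − 16.4/100)⁻² × (1 − 0.0038×96.8)
= 1.431 × 0.6322 = 0.9045
R_B = 0.9045 × 206 = 186 Ω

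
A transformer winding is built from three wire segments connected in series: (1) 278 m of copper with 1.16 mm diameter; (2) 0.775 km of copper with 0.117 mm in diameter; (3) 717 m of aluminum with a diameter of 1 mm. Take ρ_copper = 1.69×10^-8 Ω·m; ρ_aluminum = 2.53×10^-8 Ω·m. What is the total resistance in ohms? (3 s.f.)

1250 Ω

Seg 1: A = π(d/2)² = π(5.8000e-04 m)² = 1.057e-06 m²
R_1 = (1.69×10^-8)(278)/(1.057e-06) = 4.446 Ω
Seg 2: A = π(d/2)² = π(5.8500e-05 m)² = 1.075e-08 m²
R_2 = (1.69×10^-8)(775)/(1.075e-08) = 1218 Ω
Seg 3: A = π(d/2)² = π(5.0000e-04 m)² = 7.854e-07 m²
R_3 = (2.53×10^-8)(717)/(7.854e-07) = 23.1 Ω
R_total = R_1 + R_2 + R_3 = 1250 Ω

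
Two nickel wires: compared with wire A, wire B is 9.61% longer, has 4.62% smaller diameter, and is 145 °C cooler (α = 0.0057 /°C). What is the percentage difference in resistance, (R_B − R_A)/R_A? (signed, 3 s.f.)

R ∝ ρL/d² with ρ ∝ (1+αΔT), so R_B/R_A = (1 + 9.61/100) × (1 − 4.62/100)⁻² × (1 − 0.0057×145)
= 1.096 × 1.099 × 0.1735 = 0.209
(R_B − R_A)/R_A = 0.209 − 1 = -79.1%

-79.1%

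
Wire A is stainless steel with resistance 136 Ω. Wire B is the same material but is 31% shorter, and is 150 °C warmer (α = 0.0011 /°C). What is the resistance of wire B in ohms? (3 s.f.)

R ∝ ρL/d² with ρ ∝ (1+αΔT), so R_B/R_A = (1 − 31/100) × (1 + 0.0011×150)
= 0.69 × 1.165 = 0.8038
R_B = 0.8038 × 136 = 109 Ω

109 Ω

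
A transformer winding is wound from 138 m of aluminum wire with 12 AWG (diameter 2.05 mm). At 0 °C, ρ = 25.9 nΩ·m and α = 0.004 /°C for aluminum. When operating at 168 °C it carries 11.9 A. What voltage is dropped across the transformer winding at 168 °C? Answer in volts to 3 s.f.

ρ = 25.9 nΩ·m = 2.59×10^-8 Ω·m
A = π(2.05/2 mm)² = π(1.0250e-03 m)² = 3.301e-06 m²
R₍0₎ = ρL/A = (2.59×10^-8)(138)/(3.301e-06) = 1.083 Ω
R₍168₎ = R₍0₎(1 + αΔT) = 1.083 × (1 + 0.004×168) = 1.811 Ω
V = IR = 11.9 × 1.811 = 21.5 V

21.5 V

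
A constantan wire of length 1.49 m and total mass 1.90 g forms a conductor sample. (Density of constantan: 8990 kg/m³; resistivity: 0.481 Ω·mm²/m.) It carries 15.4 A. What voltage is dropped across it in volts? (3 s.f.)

77.8 V

ρ = 0.481 Ω·mm²/m = 4.81×10^-7 Ω·m
A = m/(density·L) = 0.0019/(8990×1.49) = 1.4184e-07 m²
R = ρL/A = (4.81×10^-7)(1.49)/(1.4184e-07) = 5.053 Ω
V = IR = 15.4 × 5.053 = 77.8 V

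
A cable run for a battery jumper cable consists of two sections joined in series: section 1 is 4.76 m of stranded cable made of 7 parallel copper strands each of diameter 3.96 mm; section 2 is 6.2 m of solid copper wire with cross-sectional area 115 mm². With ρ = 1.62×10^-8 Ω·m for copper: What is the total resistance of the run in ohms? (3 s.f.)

Section 1: A_strand = π(1.9800e-03)² = 1.232e-05 m²; R₁ = ρL/(N·A_s) = (1.62×10^-8)(4.76)/(7×1.232e-05) = 8.944×10^-4 Ω
Section 2: A = 115 mm² = 1.150e-04 m²
R₂ = (1.62×10^-8)(6.2)/(1.150e-04) = 8.734×10^-4 Ω
R = R₁ + R₂ = 0.00177 Ω

0.00177 Ω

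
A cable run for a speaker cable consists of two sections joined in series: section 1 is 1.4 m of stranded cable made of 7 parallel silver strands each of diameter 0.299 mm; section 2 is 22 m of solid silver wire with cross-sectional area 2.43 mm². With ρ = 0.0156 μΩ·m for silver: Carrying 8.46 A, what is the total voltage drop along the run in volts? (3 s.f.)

ρ = 0.0156 μΩ·m = 1.56×10^-8 Ω·m
Section 1: A_strand = π(1.4950e-04)² = 7.022e-08 m²; R₁ = ρL/(N·A_s) = (1.56×10^-8)(1.4)/(7×7.022e-08) = 0.04443 Ω
Section 2: A = 2.43 mm² = 2.430e-06 m²
R₂ = (1.56×10^-8)(22)/(2.430e-06) = 0.1412 Ω
R = R₁ + R₂ = 0.1857 Ω
V = IR = 8.46 × 0.1857 = 1.57 V

1.57 V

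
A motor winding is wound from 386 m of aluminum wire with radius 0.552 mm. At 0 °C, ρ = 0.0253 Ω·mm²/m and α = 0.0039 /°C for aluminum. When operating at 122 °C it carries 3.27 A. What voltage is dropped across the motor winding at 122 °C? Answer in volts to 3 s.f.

ρ = 0.0253 Ω·mm²/m = 2.53×10^-8 Ω·m
A = πr² = π(5.5200e-04 m)² = 9.573e-07 m²
R₍0₎ = ρL/A = (2.53×10^-8)(386)/(9.573e-07) = 10.2 Ω
R₍122₎ = R₍0₎(1 + αΔT) = 10.2 × (1 + 0.0039×122) = 15.06 Ω
V = IR = 3.27 × 15.06 = 49.2 V

49.2 V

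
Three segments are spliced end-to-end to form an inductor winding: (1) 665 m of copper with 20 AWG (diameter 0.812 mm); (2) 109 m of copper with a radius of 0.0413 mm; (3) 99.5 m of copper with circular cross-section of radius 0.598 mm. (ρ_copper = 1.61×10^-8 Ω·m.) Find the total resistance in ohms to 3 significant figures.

Seg 1: A = π(0.812/2 mm)² = π(4.0600e-04 m)² = 5.178e-07 m²
R_1 = (1.61×10^-8)(665)/(5.178e-07) = 20.68 Ω
Seg 2: A = πr² = π(4.1300e-05 m)² = 5.359e-09 m²
R_2 = (1.61×10^-8)(109)/(5.359e-09) = 327.5 Ω
Seg 3: A = πr² = π(5.9800e-04 m)² = 1.123e-06 m²
R_3 = (1.61×10^-8)(99.5)/(1.123e-06) = 1.426 Ω
R_total = R_1 + R_2 + R_3 = 350 Ω

350 Ω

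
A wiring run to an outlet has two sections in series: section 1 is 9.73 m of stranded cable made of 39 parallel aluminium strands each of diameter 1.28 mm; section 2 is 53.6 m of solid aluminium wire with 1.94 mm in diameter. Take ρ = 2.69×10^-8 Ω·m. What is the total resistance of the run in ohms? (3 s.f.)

Section 1: A_strand = π(6.4000e-04)² = 1.287e-06 m²; R₁ = ρL/(N·A_s) = (2.69×10^-8)(9.73)/(39×1.287e-06) = 0.005215 Ω
Section 2: A = π(d/2)² = π(9.7000e-04 m)² = 2.956e-06 m²
R₂ = (2.69×10^-8)(53.6)/(2.956e-06) = 0.4878 Ω
R = R₁ + R₂ = 0.493 Ω

0.493 Ω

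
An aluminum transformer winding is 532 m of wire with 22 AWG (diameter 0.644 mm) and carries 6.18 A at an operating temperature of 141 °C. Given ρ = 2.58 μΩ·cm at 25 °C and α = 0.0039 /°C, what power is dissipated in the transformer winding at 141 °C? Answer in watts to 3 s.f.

2340 W

ρ = 2.58 μΩ·cm = 2.58×10^-8 Ω·m
A = π(0.644/2 mm)² = π(3.2200e-04 m)² = 3.257e-07 m²
R₍25₎ = ρL/A = (2.58×10^-8)(532)/(3.257e-07) = 42.14 Ω
R₍141₎ = R₍25₎(1 + αΔT) = 42.14 × (1 + 0.0039×116) = 61.2 Ω
P = I²R = (6.18)² × 61.2 = 2340 W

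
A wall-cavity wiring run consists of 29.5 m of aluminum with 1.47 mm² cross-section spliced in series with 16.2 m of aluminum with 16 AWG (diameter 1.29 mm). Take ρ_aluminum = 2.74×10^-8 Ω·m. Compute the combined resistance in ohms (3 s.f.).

Segment 1: A = 1.47 mm² = 1.470e-06 m²
R₁ = ρL/A = (2.74×10^-8)(29.5)/(1.470e-06) = 0.5499 Ω
Segment 2: A = π(1.29/2 mm)² = π(6.4500e-04 m)² = 1.307e-06 m²
R₂ = (2.74×10^-8)(16.2)/(1.307e-06) = 0.3396 Ω
R = R₁ + R₂ = 0.889 Ω

0.889 Ω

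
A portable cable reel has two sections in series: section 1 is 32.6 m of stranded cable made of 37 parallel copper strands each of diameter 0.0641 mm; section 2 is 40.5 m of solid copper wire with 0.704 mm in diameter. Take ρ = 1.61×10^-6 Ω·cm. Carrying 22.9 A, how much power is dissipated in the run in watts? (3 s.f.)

ρ = 1.61×10^-6 Ω·cm = 1.61×10^-8 Ω·m
Section 1: A_strand = π(3.2050e-05)² = 3.227e-09 m²; R₁ = ρL/(N·A_s) = (1.61×10^-8)(32.6)/(37×3.227e-09) = 4.396 Ω
Section 2: A = π(d/2)² = π(3.5200e-04 m)² = 3.893e-07 m²
R₂ = (1.61×10^-8)(40.5)/(3.893e-07) = 1.675 Ω
R = R₁ + R₂ = 6.071 Ω
P = I²R = (22.9)² × 6.071 = 3180 W

3180 W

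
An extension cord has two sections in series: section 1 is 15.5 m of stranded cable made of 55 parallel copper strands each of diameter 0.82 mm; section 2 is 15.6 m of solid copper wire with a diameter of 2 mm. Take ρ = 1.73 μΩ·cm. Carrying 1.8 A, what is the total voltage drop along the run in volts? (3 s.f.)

0.171 V

ρ = 1.73 μΩ·cm = 1.73×10^-8 Ω·m
Section 1: A_strand = π(4.1000e-04)² = 5.281e-07 m²; R₁ = ρL/(N·A_s) = (1.73×10^-8)(15.5)/(55×5.281e-07) = 0.009232 Ω
Section 2: A = π(d/2)² = π(1.0000e-03 m)² = 3.142e-06 m²
R₂ = (1.73×10^-8)(15.6)/(3.142e-06) = 0.08591 Ω
R = R₁ + R₂ = 0.09514 Ω
V = IR = 1.8 × 0.09514 = 0.171 V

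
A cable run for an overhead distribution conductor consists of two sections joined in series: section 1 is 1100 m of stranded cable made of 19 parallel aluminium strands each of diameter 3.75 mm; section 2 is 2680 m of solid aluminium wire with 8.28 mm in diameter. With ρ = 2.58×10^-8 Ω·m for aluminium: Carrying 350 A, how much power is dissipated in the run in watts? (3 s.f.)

1.74×10^5 W

Section 1: A_strand = π(1.8750e-03)² = 1.104e-05 m²; R₁ = ρL/(N·A_s) = (2.58×10^-8)(1100)/(19×1.104e-05) = 0.1352 Ω
Section 2: A = π(d/2)² = π(4.1400e-03 m)² = 5.385e-05 m²
R₂ = (2.58×10^-8)(2680)/(5.385e-05) = 1.284 Ω
R = R₁ + R₂ = 1.419 Ω
P = I²R = (350)² × 1.419 = 1.74×10^5 W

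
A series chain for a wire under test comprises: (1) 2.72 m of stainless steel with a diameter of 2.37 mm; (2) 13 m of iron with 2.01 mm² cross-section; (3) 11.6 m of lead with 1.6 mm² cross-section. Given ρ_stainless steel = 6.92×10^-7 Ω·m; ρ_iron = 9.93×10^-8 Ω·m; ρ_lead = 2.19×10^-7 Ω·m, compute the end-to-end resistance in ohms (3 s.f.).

Seg 1: A = π(d/2)² = π(1.1850e-03 m)² = 4.412e-06 m²
R_1 = (6.92×10^-7)(2.72)/(4.412e-06) = 0.4267 Ω
Seg 2: A = 2.01 mm² = 2.010e-06 m²
R_2 = (9.93×10^-8)(13)/(2.010e-06) = 0.6422 Ω
Seg 3: A = 1.6 mm² = 1.600e-06 m²
R_3 = (2.19×10^-7)(11.6)/(1.600e-06) = 1.588 Ω
R_total = R_1 + R_2 + R_3 = 2.66 Ω

2.66 Ω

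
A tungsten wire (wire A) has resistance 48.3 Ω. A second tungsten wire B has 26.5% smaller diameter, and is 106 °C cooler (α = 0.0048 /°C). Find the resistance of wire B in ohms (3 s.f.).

R ∝ ρL/d² with ρ ∝ (1+αΔT), so R_B/R_A = (1 − 26.5/100)⁻² × (1 − 0.0048×106)
= 1.851 × 0.4912 = 0.9093
R_B = 0.9093 × 48.3 = 43.9 Ω

43.9 Ω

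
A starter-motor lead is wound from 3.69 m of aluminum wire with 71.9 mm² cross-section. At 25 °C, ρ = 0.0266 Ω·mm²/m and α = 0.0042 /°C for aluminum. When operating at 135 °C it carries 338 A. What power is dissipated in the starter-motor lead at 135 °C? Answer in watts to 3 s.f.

ρ = 0.0266 Ω·mm²/m = 2.66×10^-8 Ω·m
A = 71.9 mm² = 7.190e-05 m²
R₍25₎ = ρL/A = (2.66×10^-8)(3.69)/(7.190e-05) = 0.001365 Ω
R₍135₎ = R₍25₎(1 + αΔT) = 0.001365 × (1 + 0.0042×110) = 0.001996 Ω
P = I²R = (338)² × 0.001996 = 228 W

228 W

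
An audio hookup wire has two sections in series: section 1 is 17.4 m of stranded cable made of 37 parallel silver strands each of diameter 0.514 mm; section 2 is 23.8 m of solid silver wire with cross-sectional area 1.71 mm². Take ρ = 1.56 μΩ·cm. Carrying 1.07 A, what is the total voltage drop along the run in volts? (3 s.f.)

ρ = 1.56 μΩ·cm = 1.56×10^-8 Ω·m
Section 1: A_strand = π(2.5700e-04)² = 2.075e-07 m²; R₁ = ρL/(N·A_s) = (1.56×10^-8)(17.4)/(37×2.075e-07) = 0.03536 Ω
Section 2: A = 1.71 mm² = 1.710e-06 m²
R₂ = (1.56×10^-8)(23.8)/(1.710e-06) = 0.2171 Ω
R = R₁ + R₂ = 0.2525 Ω
V = IR = 1.07 × 0.2525 = 0.270 V

0.270 V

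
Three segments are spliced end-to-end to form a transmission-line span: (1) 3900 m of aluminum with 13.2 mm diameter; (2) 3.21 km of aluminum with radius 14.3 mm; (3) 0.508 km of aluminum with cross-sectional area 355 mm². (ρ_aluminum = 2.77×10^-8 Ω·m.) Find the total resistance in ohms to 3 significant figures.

0.967 Ω

Seg 1: A = π(d/2)² = π(6.6000e-03 m)² = 1.368e-04 m²
R_1 = (2.77×10^-8)(3900)/(1.368e-04) = 0.7894 Ω
Seg 2: A = πr² = π(1.4300e-02 m)² = 6.424e-04 m²
R_2 = (2.77×10^-8)(3210)/(6.424e-04) = 0.1384 Ω
Seg 3: A = 355 mm² = 3.550e-04 m²
R_3 = (2.77×10^-8)(508)/(3.550e-04) = 0.03964 Ω
R_total = R_1 + R_2 + R_3 = 0.967 Ω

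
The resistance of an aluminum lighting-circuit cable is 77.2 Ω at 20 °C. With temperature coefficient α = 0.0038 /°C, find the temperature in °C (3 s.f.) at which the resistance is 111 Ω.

R = R₀(1 + α(T − T₀)) ⇒ T = T₀ + (R/R₀ − 1)/α
T = 20 + (111/77.2 − 1)/0.0038 = 20 + (0.4378)/0.0038 = 135 °C

135 °C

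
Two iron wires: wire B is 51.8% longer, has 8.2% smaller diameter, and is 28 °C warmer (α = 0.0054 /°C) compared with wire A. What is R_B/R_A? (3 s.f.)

R ∝ ρL/d² with ρ ∝ (1+αΔT), so R_B/R_A = (1 + 51.8/100) × (1 − 8.2/100)⁻² × (1 + 0.0054×28)
= 1.518 × 1.187 × 1.151 = 2.07

2.07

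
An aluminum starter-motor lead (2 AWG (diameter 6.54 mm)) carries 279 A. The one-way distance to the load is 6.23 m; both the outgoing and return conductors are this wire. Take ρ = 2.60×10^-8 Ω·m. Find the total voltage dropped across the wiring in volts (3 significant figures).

A = π(6.54/2 mm)² = π(3.2700e-03 m)² = 3.359e-05 m²
Total conductor length (both ways) L = 2 × 6.23 = 12.46 m
R = ρL/A = (2.60×10^-8)(12.46)/(3.359e-05) = 0.009644 Ω
V = IR = 279 × 0.009644 = 2.69 V

2.69 V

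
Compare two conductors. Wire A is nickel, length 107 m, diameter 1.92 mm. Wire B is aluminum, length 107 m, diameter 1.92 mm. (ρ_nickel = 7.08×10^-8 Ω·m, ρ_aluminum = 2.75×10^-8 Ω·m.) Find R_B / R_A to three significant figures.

R ∝ ρL/d², so R_B/R_A = (ρ_B/ρ_A)
= (2.75×10^-8/7.08×10^-8) = 0.388

0.388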